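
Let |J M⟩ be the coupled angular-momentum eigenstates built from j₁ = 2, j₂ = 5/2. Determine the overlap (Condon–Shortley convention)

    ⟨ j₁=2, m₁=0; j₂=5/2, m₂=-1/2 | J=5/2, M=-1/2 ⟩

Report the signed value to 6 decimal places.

−√(8/35) ≈ -0.478091

√[6·2!2!3!/8! · 2!2!2!3!2!3!] = √(72/35)
  +(−1)^0/∏(0,2,2,2,0,1)! = 1/8  (running 1/8)
  +(−1)^1/∏(1,1,1,1,1,2)! = -1/2  (running -3/8)
  +(−1)^2/∏(2,0,0,0,2,3)! = 1/24  (running -1/3)
⟨..|..⟩ = √(72/35)·(-1/3) = -0.478091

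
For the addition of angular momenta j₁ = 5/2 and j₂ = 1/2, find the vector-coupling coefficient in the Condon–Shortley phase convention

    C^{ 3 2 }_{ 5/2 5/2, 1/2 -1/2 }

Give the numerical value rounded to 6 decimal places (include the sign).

j₁+j₂−J=0  J+j₁−j₂=5  J−j₁+j₂=1  j₁+j₂+J+1=7
(j₁±m₁, j₂±m₂, J±M) = (5,0,0,1,5,1)
P² = 2400
sum k=0..0:
  [0] +1/120 = 1/120
S = 1/120
C² = P²·S² = 1/6 ; C = +0.408248

+0.408248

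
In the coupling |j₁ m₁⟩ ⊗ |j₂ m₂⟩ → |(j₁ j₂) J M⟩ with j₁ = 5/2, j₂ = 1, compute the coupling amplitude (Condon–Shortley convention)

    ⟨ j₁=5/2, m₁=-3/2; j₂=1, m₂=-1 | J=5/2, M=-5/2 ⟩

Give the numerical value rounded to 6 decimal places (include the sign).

+0.534522

j₁+j₂−J=1  J+j₁−j₂=4  J−j₁+j₂=1  j₁+j₂+J+1=7
(j₁±m₁, j₂±m₂, J±M) = (1,4,0,2,0,5)
P² = 1152/7
sum k=0..0:
  [0] +1/24 = 1/24
S = 1/24
C² = P²·S² = 2/7 ; C = +0.534522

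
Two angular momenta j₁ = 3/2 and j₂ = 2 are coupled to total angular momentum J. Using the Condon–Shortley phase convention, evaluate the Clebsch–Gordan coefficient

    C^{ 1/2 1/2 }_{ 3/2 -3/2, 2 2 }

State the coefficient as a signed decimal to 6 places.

−√(2/5) ≈ -0.632456

triangle: 3!*0!*1!/5! = 6/120
(j±m)!: 0!*3!*4!*0!*1!*0! = 144
prefactor² = (2J+1)*Δ*N² = 72/5
  k=3: −1/(3!*0!*0!*1!*0!*0!) = -1/6
Σ = -1/6  ⇒  CG² = 72/5*(-1/6)² = 2/5
CG = −√(2/5) = -0.632456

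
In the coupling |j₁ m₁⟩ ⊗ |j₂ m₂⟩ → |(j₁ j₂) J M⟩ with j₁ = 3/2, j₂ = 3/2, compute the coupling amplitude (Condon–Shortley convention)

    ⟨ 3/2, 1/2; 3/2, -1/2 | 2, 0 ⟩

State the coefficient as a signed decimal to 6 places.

triangle: 1!×2!×2!/6! = 4/720
(j±m)!: 2!×1!×1!×2!×2!×2! = 16
prefactor² = (2J+1)×Δ×N² = 4/9
  k=0: +1/(0!×1!×1!×1!×1!×1!) = 1
  k=1: −1/(1!×0!×0!×0!×2!×2!) = -1/4
Σ = 3/4  ⇒  CG² = 4/9×3/4² = 1/4
CG = +√(1/4) = +0.500000

+0.500000  (= +√(1/4))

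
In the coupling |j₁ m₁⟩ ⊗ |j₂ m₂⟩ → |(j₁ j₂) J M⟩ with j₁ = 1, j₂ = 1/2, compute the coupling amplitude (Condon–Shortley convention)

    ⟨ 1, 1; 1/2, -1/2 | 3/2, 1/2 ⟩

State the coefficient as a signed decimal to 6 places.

triangle: 0!×2!×1!/4! = 2/24
(j±m)!: 2!×0!×0!×1!×2!×1! = 4
prefactor² = (2J+1)×Δ×N² = 4/3
  k=0: +1/(0!×0!×0!×0!×2!×1!) = 1/2
Σ = 1/2  ⇒  CG² = 4/3×1/2² = 1/3
CG = +√(1/3) = +0.577350

+√(1/3) ≈ +0.577350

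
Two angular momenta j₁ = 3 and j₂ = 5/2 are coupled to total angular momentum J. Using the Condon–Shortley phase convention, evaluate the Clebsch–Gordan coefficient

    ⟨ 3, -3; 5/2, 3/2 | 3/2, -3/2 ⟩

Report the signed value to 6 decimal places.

j₁+j₂−J=4  J+j₁−j₂=2  J−j₁+j₂=1  j₁+j₂+J+1=8
(j₁±m₁, j₂±m₂, J±M) = (0,6,4,1,0,3)
P² = 3456/7
sum k=4..4:
  [4] +1/48 = 1/48
S = 1/48
C² = P²·S² = 3/14 ; C = +0.462910

+0.462910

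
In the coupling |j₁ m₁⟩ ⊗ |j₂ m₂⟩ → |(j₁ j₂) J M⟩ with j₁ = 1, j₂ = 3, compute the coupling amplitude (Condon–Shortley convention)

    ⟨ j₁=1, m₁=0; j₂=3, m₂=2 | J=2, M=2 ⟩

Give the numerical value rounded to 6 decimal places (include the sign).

triangle: 2!*0!*4!/7! = 48/5040
(j±m)!: 1!*1!*5!*1!*4!*0! = 2880
prefactor² = (2J+1)*Δ*N² = 960/7
  k=1: −1/(1!*1!*0!*4!*0!*0!) = -1/24
Σ = -1/24  ⇒  CG² = 960/7*(-1/24)² = 5/21
CG = −√(5/21) = -0.487950

-0.487950  (= −√(5/21))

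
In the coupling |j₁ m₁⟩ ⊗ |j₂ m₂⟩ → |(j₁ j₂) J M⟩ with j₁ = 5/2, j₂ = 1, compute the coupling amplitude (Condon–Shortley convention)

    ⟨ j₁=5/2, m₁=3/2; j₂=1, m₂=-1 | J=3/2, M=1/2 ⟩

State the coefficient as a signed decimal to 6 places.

+√(2/5) = +0.632456

triangle: 2!·3!·0!/6! = 12/720
(j±m)!: 4!·1!·0!·2!·2!·1! = 96
prefactor² = (2J+1)·Δ·N² = 32/5
  k=0: +1/(0!·2!·1!·0!·2!·0!) = 1/4
Σ = 1/4  ⇒  CG² = 32/5·1/4² = 2/5
CG = +√(2/5) = +0.632456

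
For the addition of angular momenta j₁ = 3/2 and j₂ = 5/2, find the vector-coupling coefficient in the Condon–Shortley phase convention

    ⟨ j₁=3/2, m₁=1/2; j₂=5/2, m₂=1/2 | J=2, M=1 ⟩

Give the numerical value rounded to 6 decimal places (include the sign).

-0.545545  (= −√(25/84))

j₁+j₂−J=2  J+j₁−j₂=1  J−j₁+j₂=3  j₁+j₂+J+1=7
(j₁±m₁, j₂±m₂, J±M) = (2,1,3,2,3,1)
P² = 12/7
sum k=0..1:
  [0] +1/12 = 1/12
  [1] −1/2 = -1/2
S = -5/12
C² = P²·S² = 25/84 ; C = -0.545545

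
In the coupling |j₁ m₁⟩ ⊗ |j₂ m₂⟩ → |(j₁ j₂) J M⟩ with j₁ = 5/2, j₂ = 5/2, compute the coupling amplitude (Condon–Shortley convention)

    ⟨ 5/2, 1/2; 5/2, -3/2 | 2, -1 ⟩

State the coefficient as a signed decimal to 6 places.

−√(1/7) = -0.377964

√[5·3!2!2!/8! · 3!2!1!4!1!3!] = √(36/7)
  +(−1)^0/∏(0,3,2,1,0,1)! = 1/12  (running 1/12)
  +(−1)^1/∏(1,2,1,0,1,2)! = -1/4  (running -1/6)
⟨..|..⟩ = √(36/7)·(-1/6) = -0.377964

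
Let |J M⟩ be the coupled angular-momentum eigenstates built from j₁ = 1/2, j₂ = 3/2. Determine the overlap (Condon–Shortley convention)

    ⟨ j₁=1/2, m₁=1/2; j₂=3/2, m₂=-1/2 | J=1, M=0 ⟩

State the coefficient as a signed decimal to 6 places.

j₁+j₂−J=1  J+j₁−j₂=0  J−j₁+j₂=2  j₁+j₂+J+1=4
(j₁±m₁, j₂±m₂, J±M) = (1,0,1,2,1,1)
P² = 1/2
sum k=0..0:
  [0] +1/1 = 1
S = 1
C² = P²·S² = 1/2 ; C = +0.707107

+0.707107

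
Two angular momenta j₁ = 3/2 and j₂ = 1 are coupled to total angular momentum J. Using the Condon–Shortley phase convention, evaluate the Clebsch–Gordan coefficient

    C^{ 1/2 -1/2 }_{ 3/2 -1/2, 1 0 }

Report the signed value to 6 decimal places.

√[2·2!1!0!/4! · 1!2!1!1!0!1!] = √(1/3)
  +(−1)^1/∏(1,1,1,0,0,0)! = -1  (running -1)
⟨..|..⟩ = √(1/3)·(-1) = -0.577350

-0.577350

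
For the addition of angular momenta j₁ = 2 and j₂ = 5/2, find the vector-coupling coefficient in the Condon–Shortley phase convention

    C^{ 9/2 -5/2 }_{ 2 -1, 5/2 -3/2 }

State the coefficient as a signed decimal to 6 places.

+0.745356  (= +√(5/9))

j₁+j₂−J=0  J+j₁−j₂=4  J−j₁+j₂=5  j₁+j₂+J+1=10
(j₁±m₁, j₂±m₂, J±M) = (1,3,1,4,2,7)
P² = 11520
sum k=0..0:
  [0] +1/144 = 1/144
S = 1/144
C² = P²·S² = 5/9 ; C = +0.745356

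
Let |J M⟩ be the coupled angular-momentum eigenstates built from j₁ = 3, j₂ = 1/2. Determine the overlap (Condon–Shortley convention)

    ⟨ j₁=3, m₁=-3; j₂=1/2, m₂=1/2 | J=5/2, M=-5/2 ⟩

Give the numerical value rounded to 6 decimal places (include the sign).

j₁+j₂−J=1  J+j₁−j₂=5  J−j₁+j₂=0  j₁+j₂+J+1=7
(j₁±m₁, j₂±m₂, J±M) = (0,6,1,0,0,5)
P² = 86400/7
sum k=1..1:
  [1] −1/120 = -1/120
S = -1/120
C² = P²·S² = 6/7 ; C = -0.925820

−√(6/7) ≈ -0.925820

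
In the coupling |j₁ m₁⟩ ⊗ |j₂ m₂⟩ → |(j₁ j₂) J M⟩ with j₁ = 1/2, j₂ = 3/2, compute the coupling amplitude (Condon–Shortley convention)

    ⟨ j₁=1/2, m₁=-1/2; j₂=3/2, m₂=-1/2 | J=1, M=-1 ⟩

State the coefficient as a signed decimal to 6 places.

−√(1/4) ≈ -0.500000

triangle: 1!·0!·2!/4! = 2/24
(j±m)!: 0!·1!·1!·2!·0!·2! = 4
prefactor² = (2J+1)·Δ·N² = 1
  k=1: −1/(1!·0!·0!·0!·0!·2!) = -1/2
Σ = -1/2  ⇒  CG² = 1·(-1/2)² = 1/4
CG = −√(1/4) = -0.500000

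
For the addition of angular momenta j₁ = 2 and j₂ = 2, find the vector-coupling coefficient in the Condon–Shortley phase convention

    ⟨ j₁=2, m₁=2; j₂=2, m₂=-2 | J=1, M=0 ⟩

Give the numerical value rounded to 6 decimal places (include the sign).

√[3·3!1!1!/6! · 4!0!0!4!1!1!] = √(72/5)
  +(−1)^0/∏(0,3,0,0,1,1)! = 1/6  (running 1/6)
⟨..|..⟩ = √(72/5)·(1/6) = +0.632456

+√(2/5) ≈ +0.632456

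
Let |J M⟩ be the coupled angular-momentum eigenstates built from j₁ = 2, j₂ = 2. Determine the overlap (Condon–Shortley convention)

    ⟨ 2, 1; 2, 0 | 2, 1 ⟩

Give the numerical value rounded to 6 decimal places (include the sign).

√[5·2!2!2!/7! · 3!1!2!2!3!1!] = √(8/7)
  +(−1)^0/∏(0,2,1,2,1,0)! = 1/4  (running 1/4)
  +(−1)^1/∏(1,1,0,1,2,1)! = -1/2  (running -1/4)
⟨..|..⟩ = √(8/7)·(-1/4) = -0.267261

-0.267261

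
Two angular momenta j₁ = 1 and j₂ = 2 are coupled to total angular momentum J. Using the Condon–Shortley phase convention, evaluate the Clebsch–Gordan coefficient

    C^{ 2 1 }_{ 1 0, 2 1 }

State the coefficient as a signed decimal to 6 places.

j₁+j₂−J=1  J+j₁−j₂=1  J−j₁+j₂=3  j₁+j₂+J+1=6
(j₁±m₁, j₂±m₂, J±M) = (1,1,3,1,3,1)
P² = 3/2
sum k=0..1:
  [0] +1/6 = 1/6
  [1] −1/2 = -1/2
S = -1/3
C² = P²·S² = 1/6 ; C = -0.408248

-0.408248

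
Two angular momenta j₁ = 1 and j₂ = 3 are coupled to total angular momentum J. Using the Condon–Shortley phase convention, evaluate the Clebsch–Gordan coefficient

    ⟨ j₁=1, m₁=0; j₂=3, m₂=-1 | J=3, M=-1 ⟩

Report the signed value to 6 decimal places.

+√(1/12) ≈ +0.288675

√[7·1!1!5!/8! · 1!1!2!4!2!4!] = √(48)
  +(−1)^0/∏(0,1,1,2,0,3)! = 1/12  (running 1/12)
  +(−1)^1/∏(1,0,0,1,1,4)! = -1/24  (running 1/24)
⟨..|..⟩ = √(48)·(1/24) = +0.288675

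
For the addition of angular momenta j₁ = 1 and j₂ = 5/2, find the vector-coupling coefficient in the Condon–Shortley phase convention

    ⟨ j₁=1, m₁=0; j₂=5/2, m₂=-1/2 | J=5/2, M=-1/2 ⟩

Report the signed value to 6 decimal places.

+√(1/35) = +0.169031

triangle: 1!*1!*4!/7! = 24/5040
(j±m)!: 1!*1!*2!*3!*2!*3! = 144
prefactor² = (2J+1)*Δ*N² = 144/35
  k=0: +1/(0!*1!*1!*2!*0!*2!) = 1/4
  k=1: −1/(1!*0!*0!*1!*1!*3!) = -1/6
Σ = 1/12  ⇒  CG² = 144/35*1/12² = 1/35
CG = +√(1/35) = +0.169031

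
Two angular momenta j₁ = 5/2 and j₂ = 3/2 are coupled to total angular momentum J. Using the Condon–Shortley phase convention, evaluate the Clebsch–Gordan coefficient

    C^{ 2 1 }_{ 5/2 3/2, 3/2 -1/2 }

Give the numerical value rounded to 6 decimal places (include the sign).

+0.154303  (= +√(1/42))

√[5·2!3!1!/7! · 4!1!1!2!3!1!] = √(24/7)
  +(−1)^0/∏(0,2,1,1,2,0)! = 1/4  (running 1/4)
  +(−1)^1/∏(1,1,0,0,3,1)! = -1/6  (running 1/12)
⟨..|..⟩ = √(24/7)·(1/12) = +0.154303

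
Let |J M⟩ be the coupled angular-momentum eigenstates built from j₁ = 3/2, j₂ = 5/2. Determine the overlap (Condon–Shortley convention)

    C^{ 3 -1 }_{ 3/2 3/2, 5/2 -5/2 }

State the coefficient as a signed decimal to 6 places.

+√(1/8) = +0.353553

triangle: 1!*2!*4!/8! = 48/40320
(j±m)!: 3!*0!*0!*5!*2!*4! = 34560
prefactor² = (2J+1)*Δ*N² = 288
  k=0: +1/(0!*1!*0!*0!*2!*4!) = 1/48
Σ = 1/48  ⇒  CG² = 288*1/48² = 1/8
CG = +√(1/8) = +0.353553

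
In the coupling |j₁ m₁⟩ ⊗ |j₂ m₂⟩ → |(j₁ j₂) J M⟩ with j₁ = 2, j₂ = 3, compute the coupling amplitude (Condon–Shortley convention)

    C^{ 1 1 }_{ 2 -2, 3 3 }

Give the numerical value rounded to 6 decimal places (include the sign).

√[3·4!0!2!/7! · 0!4!6!0!2!0!] = √(6912/7)
  +(−1)^4/∏(4,0,0,2,0,0)! = 1/48  (running 1/48)
⟨..|..⟩ = √(6912/7)·(1/48) = +0.654654

+0.654654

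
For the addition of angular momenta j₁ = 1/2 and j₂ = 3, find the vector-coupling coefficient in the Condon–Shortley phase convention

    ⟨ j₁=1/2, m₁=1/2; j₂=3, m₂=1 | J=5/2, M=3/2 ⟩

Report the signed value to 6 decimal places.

√[6·1!0!5!/7! · 1!0!4!2!4!1!] = √(1152/7)
  +(−1)^0/∏(0,1,0,4,0,1)! = 1/24  (running 1/24)
⟨..|..⟩ = √(1152/7)·(1/24) = +0.534522

+√(2/7) ≈ +0.534522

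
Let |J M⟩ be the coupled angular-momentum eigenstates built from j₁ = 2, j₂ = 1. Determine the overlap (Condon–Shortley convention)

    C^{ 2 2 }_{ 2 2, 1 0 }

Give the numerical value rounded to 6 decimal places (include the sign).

+0.816497  (= +√(2/3))

triangle: 1!×3!×1!/6! = 6/720
(j±m)!: 4!×0!×1!×1!×4!×0! = 576
prefactor² = (2J+1)×Δ×N² = 24
  k=0: +1/(0!×1!×0!×1!×3!×0!) = 1/6
Σ = 1/6  ⇒  CG² = 24×1/6² = 2/3
CG = +√(2/3) = +0.816497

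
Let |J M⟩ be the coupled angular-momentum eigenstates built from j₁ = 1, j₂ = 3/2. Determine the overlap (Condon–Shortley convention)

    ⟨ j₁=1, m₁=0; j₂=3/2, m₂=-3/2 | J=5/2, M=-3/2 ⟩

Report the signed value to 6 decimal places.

triangle: 0!×2!×3!/6! = 12/720
(j±m)!: 1!×1!×0!×3!×1!×4! = 144
prefactor² = (2J+1)×Δ×N² = 72/5
  k=0: +1/(0!×0!×1!×0!×1!×3!) = 1/6
Σ = 1/6  ⇒  CG² = 72/5×1/6² = 2/5
CG = +√(2/5) = +0.632456

+0.632456  (= +√(2/5))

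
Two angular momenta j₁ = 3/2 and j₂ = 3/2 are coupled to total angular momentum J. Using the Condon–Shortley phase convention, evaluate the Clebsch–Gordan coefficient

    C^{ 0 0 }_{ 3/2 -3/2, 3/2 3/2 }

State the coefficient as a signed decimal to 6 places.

triangle: 3!*0!*0!/4! = 6/24
(j±m)!: 0!*3!*3!*0!*0!*0! = 36
prefactor² = (2J+1)*Δ*N² = 9
  k=3: −1/(3!*0!*0!*0!*0!*0!) = -1/6
Σ = -1/6  ⇒  CG² = 9*(-1/6)² = 1/4
CG = −√(1/4) = -0.500000

-0.500000  (= −√(1/4))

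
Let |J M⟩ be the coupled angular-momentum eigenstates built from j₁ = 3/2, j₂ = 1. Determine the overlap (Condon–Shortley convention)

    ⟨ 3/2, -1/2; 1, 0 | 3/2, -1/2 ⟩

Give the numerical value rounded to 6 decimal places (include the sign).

-0.258199  (= −√(1/15))

j₁+j₂−J=1  J+j₁−j₂=2  J−j₁+j₂=1  j₁+j₂+J+1=5
(j₁±m₁, j₂±m₂, J±M) = (1,2,1,1,1,2)
P² = 4/15
sum k=0..1:
  [0] +1/2 = 1/2
  [1] −1/1 = -1
S = -1/2
C² = P²·S² = 1/15 ; C = -0.258199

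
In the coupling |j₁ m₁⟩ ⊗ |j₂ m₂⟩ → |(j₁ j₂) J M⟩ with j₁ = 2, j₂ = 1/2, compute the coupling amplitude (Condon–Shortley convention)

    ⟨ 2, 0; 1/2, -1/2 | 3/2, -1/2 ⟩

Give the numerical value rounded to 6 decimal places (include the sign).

triangle: 1!×3!×0!/5! = 6/120
(j±m)!: 2!×2!×0!×1!×1!×2! = 8
prefactor² = (2J+1)×Δ×N² = 8/5
  k=0: +1/(0!×1!×2!×0!×1!×0!) = 1/2
Σ = 1/2  ⇒  CG² = 8/5×1/2² = 2/5
CG = +√(2/5) = +0.632456

+0.632456  (= +√(2/5))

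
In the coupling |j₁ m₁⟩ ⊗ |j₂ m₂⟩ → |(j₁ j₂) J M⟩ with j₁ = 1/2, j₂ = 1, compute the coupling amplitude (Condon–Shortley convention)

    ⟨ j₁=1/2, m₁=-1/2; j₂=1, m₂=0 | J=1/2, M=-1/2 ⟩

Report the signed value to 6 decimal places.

-0.577350  (= −√(1/3))

triangle: 1!·0!·1!/3! = 1/6
(j±m)!: 0!·1!·1!·1!·0!·1! = 1
prefactor² = (2J+1)·Δ·N² = 1/3
  k=1: −1/(1!·0!·0!·0!·0!·1!) = -1
Σ = -1  ⇒  CG² = 1/3·(-1)² = 1/3
CG = −√(1/3) = -0.577350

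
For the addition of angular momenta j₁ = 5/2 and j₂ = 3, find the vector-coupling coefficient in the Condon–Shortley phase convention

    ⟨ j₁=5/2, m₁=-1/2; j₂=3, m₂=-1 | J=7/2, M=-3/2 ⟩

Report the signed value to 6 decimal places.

−√(5/21) = -0.487950

triangle: 2!×3!×4!/10! = 288/3628800
(j±m)!: 2!×3!×2!×4!×2!×5! = 138240
prefactor² = (2J+1)×Δ×N² = 3072/35
  k=0: +1/(0!×2!×3!×2!×0!×2!) = 1/48
  k=1: −1/(1!×1!×2!×1!×1!×3!) = -1/12
  k=2: +1/(2!×0!×1!×0!×2!×4!) = 1/96
Σ = -5/96  ⇒  CG² = 3072/35×(-5/96)² = 5/21
CG = −√(5/21) = -0.487950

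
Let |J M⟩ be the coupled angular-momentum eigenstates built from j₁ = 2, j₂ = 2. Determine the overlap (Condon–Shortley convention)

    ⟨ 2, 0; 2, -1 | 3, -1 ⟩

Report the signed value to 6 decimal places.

j₁+j₂−J=1  J+j₁−j₂=3  J−j₁+j₂=3  j₁+j₂+J+1=8
(j₁±m₁, j₂±m₂, J±M) = (2,2,1,3,2,4)
P² = 36/5
sum k=0..1:
  [0] +1/4 = 1/4
  [1] −1/12 = -1/12
S = 1/6
C² = P²·S² = 1/5 ; C = +0.447214

+0.447214  (= +√(1/5))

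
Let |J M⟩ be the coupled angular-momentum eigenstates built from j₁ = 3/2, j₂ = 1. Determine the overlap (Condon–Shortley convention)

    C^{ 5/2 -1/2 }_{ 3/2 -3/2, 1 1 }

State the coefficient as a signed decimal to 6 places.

+√(1/10) = +0.316228

√[6·0!3!2!/6! · 0!3!2!0!2!3!] = √(72/5)
  +(−1)^0/∏(0,0,3,2,0,0)! = 1/12  (running 1/12)
⟨..|..⟩ = √(72/5)·(1/12) = +0.316228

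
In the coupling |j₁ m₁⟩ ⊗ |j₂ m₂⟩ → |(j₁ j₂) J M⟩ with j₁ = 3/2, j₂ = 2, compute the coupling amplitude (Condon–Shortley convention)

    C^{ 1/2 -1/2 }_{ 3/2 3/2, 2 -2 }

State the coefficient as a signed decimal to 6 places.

j₁+j₂−J=3  J+j₁−j₂=0  J−j₁+j₂=1  j₁+j₂+J+1=5
(j₁±m₁, j₂±m₂, J±M) = (3,0,0,4,0,1)
P² = 72/5
sum k=0..0:
  [0] +1/6 = 1/6
S = 1/6
C² = P²·S² = 2/5 ; C = +0.632456

+√(2/5) ≈ +0.632456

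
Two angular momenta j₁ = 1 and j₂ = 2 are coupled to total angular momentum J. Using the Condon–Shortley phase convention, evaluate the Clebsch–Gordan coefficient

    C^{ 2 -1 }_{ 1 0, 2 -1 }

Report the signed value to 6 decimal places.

+√(1/6) = +0.408248

√[5·1!1!3!/6! · 1!1!1!3!1!3!] = √(3/2)
  +(−1)^0/∏(0,1,1,1,0,2)! = 1/2  (running 1/2)
  +(−1)^1/∏(1,0,0,0,1,3)! = -1/6  (running 1/3)
⟨..|..⟩ = √(3/2)·(1/3) = +0.408248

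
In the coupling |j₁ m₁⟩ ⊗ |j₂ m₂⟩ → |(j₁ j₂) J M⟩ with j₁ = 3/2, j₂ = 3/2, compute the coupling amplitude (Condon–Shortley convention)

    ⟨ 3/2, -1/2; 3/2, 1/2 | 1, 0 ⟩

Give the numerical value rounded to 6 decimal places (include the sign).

j₁+j₂−J=2  J+j₁−j₂=1  J−j₁+j₂=1  j₁+j₂+J+1=5
(j₁±m₁, j₂±m₂, J±M) = (1,2,2,1,1,1)
P² = 1/5
sum k=1..2:
  [1] −1/1 = -1
  [2] +1/2 = 1/2
S = -1/2
C² = P²·S² = 1/20 ; C = -0.223607

−√(1/20) = -0.223607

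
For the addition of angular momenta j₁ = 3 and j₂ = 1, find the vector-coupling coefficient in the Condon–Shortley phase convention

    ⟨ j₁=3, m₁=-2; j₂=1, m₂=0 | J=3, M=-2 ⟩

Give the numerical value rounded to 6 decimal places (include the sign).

-0.577350

j₁+j₂−J=1  J+j₁−j₂=5  J−j₁+j₂=1  j₁+j₂+J+1=8
(j₁±m₁, j₂±m₂, J±M) = (1,5,1,1,1,5)
P² = 300
sum k=0..1:
  [0] +1/120 = 1/120
  [1] −1/24 = -1/24
S = -1/30
C² = P²·S² = 1/3 ; C = -0.577350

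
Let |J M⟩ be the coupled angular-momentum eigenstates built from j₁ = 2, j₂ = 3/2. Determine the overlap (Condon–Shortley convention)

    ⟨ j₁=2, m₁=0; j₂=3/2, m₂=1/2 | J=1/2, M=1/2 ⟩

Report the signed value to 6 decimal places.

+0.447214

√[2·3!1!0!/5! · 2!2!2!1!1!0!] = √(4/5)
  +(−1)^2/∏(2,1,0,0,1,0)! = 1/2  (running 1/2)
⟨..|..⟩ = √(4/5)·(1/2) = +0.447214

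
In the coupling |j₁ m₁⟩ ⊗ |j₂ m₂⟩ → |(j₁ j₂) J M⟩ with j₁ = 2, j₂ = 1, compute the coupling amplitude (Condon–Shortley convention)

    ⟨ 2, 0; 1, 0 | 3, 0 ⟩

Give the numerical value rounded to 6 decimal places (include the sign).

j₁+j₂−J=0  J+j₁−j₂=4  J−j₁+j₂=2  j₁+j₂+J+1=7
(j₁±m₁, j₂±m₂, J±M) = (2,2,1,1,3,3)
P² = 48/5
sum k=0..0:
  [0] +1/4 = 1/4
S = 1/4
C² = P²·S² = 3/5 ; C = +0.774597

+√(3/5) = +0.774597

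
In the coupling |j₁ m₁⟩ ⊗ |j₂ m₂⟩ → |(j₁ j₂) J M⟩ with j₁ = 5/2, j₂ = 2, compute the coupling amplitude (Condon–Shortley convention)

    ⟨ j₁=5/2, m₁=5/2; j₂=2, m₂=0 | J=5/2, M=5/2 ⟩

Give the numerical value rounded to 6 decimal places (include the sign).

triangle: 2!×3!×2!/8! = 24/40320
(j±m)!: 5!×0!×2!×2!×5!×0! = 57600
prefactor² = (2J+1)×Δ×N² = 1440/7
  k=0: +1/(0!×2!×0!×2!×3!×0!) = 1/24
Σ = 1/24  ⇒  CG² = 1440/7×1/24² = 5/14
CG = +√(5/14) = +0.597614

+√(5/14) = +0.597614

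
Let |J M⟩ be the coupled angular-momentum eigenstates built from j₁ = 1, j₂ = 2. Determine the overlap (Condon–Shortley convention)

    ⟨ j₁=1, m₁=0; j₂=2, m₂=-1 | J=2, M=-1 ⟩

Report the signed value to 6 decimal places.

+√(1/6) = +0.408248

j₁+j₂−J=1  J+j₁−j₂=1  J−j₁+j₂=3  j₁+j₂+J+1=6
(j₁±m₁, j₂±m₂, J±M) = (1,1,1,3,1,3)
P² = 3/2
sum k=0..1:
  [0] +1/2 = 1/2
  [1] −1/6 = -1/6
S = 1/3
C² = P²·S² = 1/6 ; C = +0.408248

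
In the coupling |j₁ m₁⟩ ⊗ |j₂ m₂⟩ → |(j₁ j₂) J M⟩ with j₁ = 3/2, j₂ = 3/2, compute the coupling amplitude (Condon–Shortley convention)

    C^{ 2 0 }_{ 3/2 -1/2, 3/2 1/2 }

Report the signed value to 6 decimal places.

−√(1/4) = -0.500000

j₁+j₂−J=1  J+j₁−j₂=2  J−j₁+j₂=2  j₁+j₂+J+1=6
(j₁±m₁, j₂±m₂, J±M) = (1,2,2,1,2,2)
P² = 4/9
sum k=0..1:
  [0] +1/4 = 1/4
  [1] −1/1 = -1
S = -3/4
C² = P²·S² = 1/4 ; C = -0.500000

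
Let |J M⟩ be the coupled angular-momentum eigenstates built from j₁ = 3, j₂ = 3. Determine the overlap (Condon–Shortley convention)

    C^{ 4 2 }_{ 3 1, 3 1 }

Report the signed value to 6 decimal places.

-0.509647

j₁+j₂−J=2  J+j₁−j₂=4  J−j₁+j₂=4  j₁+j₂+J+1=11
(j₁±m₁, j₂±m₂, J±M) = (4,2,4,2,6,2)
P² = 331776/385
sum k=0..2:
  [0] +1/192 = 1/192
  [1] −1/36 = -1/36
  [2] +1/192 = 1/192
S = -5/288
C² = P²·S² = 20/77 ; C = -0.509647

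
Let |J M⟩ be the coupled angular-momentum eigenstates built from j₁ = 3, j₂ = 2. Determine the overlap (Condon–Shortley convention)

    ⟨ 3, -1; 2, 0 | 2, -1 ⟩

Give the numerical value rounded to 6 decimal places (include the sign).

j₁+j₂−J=3  J+j₁−j₂=3  J−j₁+j₂=1  j₁+j₂+J+1=8
(j₁±m₁, j₂±m₂, J±M) = (2,4,2,2,1,3)
P² = 36/7
sum k=1..2:
  [1] −1/12 = -1/12
  [2] +1/4 = 1/4
S = 1/6
C² = P²·S² = 1/7 ; C = +0.377964

+√(1/7) ≈ +0.377964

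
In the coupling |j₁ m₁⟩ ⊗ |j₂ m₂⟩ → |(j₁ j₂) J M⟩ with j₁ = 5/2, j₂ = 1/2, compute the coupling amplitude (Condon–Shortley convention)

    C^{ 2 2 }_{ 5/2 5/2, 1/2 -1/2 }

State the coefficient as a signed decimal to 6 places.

√[5·1!4!0!/6! · 5!0!0!1!4!0!] = √(480)
  +(−1)^0/∏(0,1,0,0,4,0)! = 1/24  (running 1/24)
⟨..|..⟩ = √(480)·(1/24) = +0.912871

+0.912871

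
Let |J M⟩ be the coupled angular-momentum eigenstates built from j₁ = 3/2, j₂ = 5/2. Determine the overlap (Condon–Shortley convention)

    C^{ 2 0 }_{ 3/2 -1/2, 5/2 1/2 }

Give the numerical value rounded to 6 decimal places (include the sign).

triangle: 2!*1!*3!/7! = 12/5040
(j±m)!: 1!*2!*3!*2!*2!*2! = 96
prefactor² = (2J+1)*Δ*N² = 8/7
  k=1: −1/(1!*1!*1!*2!*0!*1!) = -1/2
  k=2: +1/(2!*0!*0!*1!*1!*2!) = 1/4
Σ = -1/4  ⇒  CG² = 8/7*(-1/4)² = 1/14
CG = −√(1/14) = -0.267261

−√(1/14) ≈ -0.267261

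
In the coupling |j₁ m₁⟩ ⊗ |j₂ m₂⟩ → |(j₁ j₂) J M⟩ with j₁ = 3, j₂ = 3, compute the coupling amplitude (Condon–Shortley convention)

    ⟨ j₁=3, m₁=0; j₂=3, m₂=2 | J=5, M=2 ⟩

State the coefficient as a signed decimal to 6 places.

−√(1/3) ≈ -0.577350

triangle: 1!×5!×5!/12! = 14400/479001600
(j±m)!: 3!×3!×5!×1!×7!×3! = 130636800
prefactor² = (2J+1)×Δ×N² = 43200
  k=0: +1/(0!×1!×3!×5!×2!×0!) = 1/1440
  k=1: −1/(1!×0!×2!×4!×3!×1!) = -1/288
Σ = -1/360  ⇒  CG² = 43200×(-1/360)² = 1/3
CG = −√(1/3) = -0.577350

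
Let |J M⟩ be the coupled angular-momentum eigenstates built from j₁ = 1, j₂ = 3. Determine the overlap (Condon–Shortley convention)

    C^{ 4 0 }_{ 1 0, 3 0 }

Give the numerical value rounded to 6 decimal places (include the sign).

+0.755929  (= +√(4/7))

√[9·0!2!6!/9! · 1!1!3!3!4!4!] = √(5184/7)
  +(−1)^0/∏(0,0,1,3,1,3)! = 1/36  (running 1/36)
⟨..|..⟩ = √(5184/7)·(1/36) = +0.755929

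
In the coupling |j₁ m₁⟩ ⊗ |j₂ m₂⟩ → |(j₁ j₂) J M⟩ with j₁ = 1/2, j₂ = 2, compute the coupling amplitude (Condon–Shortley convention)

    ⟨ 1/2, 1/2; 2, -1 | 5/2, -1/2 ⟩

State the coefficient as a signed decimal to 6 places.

j₁+j₂−J=0  J+j₁−j₂=1  J−j₁+j₂=4  j₁+j₂+J+1=6
(j₁±m₁, j₂±m₂, J±M) = (1,0,1,3,2,3)
P² = 72/5
sum k=0..0:
  [0] +1/6 = 1/6
S = 1/6
C² = P²·S² = 2/5 ; C = +0.632456

+√(2/5) = +0.632456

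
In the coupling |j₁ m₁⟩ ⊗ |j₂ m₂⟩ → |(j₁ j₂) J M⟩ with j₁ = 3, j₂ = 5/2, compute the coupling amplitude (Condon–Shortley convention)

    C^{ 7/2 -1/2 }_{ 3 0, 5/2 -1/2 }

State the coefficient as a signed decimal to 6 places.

triangle: 2!*4!*3!/10! = 288/3628800
(j±m)!: 3!*3!*2!*3!*3!*4! = 62208
prefactor² = (2J+1)*Δ*N² = 6912/175
  k=0: +1/(0!*2!*3!*2!*1!*1!) = 1/24
  k=1: −1/(1!*1!*2!*1!*2!*2!) = -1/8
  k=2: +1/(2!*0!*1!*0!*3!*3!) = 1/72
Σ = -5/72  ⇒  CG² = 6912/175*(-5/72)² = 4/21
CG = −√(4/21) = -0.436436

-0.436436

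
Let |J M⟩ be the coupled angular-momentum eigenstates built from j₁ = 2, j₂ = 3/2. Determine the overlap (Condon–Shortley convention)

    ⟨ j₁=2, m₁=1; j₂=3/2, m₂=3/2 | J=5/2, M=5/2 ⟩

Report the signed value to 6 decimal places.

−√(3/7) = -0.654654

√[6·1!3!2!/7! · 3!1!3!0!5!0!] = √(432/7)
  +(−1)^1/∏(1,0,0,2,3,0)! = -1/12  (running -1/12)
⟨..|..⟩ = √(432/7)·(-1/12) = -0.654654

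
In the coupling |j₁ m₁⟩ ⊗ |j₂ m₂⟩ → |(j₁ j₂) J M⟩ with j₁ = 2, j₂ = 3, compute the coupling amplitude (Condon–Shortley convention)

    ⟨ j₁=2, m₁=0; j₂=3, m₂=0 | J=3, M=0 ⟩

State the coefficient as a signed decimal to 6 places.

-0.516398  (= −√(4/15))

triangle: 2!×2!×4!/9! = 96/362880
(j±m)!: 2!×2!×3!×3!×3!×3! = 5184
prefactor² = (2J+1)×Δ×N² = 48/5
  k=0: +1/(0!×2!×2!×3!×0!×1!) = 1/24
  k=1: −1/(1!×1!×1!×2!×1!×2!) = -1/4
  k=2: +1/(2!×0!×0!×1!×2!×3!) = 1/24
Σ = -1/6  ⇒  CG² = 48/5×(-1/6)² = 4/15
CG = −√(4/15) = -0.516398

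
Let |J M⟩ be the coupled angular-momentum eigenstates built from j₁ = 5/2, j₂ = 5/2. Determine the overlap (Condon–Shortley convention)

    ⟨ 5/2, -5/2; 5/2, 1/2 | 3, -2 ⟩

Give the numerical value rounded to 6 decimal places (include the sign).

√[7·2!3!3!/9! · 0!5!3!2!1!5!] = √(240)
  +(−1)^2/∏(2,0,3,1,0,2)! = 1/24  (running 1/24)
⟨..|..⟩ = √(240)·(1/24) = +0.645497

+0.645497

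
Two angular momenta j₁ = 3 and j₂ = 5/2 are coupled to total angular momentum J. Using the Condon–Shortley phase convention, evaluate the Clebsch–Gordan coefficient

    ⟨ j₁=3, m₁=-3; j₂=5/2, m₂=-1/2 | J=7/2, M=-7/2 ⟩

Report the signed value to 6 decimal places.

+0.577350  (= +√(1/3))

√[8·2!4!3!/10! · 0!6!2!3!0!7!] = √(27648)
  +(−1)^2/∏(2,0,4,0,0,3)! = 1/288  (running 1/288)
⟨..|..⟩ = √(27648)·(1/288) = +0.577350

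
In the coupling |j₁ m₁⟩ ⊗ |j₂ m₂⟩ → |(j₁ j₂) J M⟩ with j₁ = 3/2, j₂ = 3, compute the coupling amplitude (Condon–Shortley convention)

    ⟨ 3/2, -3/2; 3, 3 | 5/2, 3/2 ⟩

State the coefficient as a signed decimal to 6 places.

+√(9/28) = +0.566947

triangle: 2!·1!·4!/8! = 48/40320
(j±m)!: 0!·3!·6!·0!·4!·1! = 103680
prefactor² = (2J+1)·Δ·N² = 5184/7
  k=2: +1/(2!·0!·1!·4!·0!·0!) = 1/48
Σ = 1/48  ⇒  CG² = 5184/7·1/48² = 9/28
CG = +√(9/28) = +0.566947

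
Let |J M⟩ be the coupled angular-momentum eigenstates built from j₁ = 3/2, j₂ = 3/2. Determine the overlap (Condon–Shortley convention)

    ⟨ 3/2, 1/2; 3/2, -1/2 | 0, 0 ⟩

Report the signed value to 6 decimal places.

j₁+j₂−J=3  J+j₁−j₂=0  J−j₁+j₂=0  j₁+j₂+J+1=4
(j₁±m₁, j₂±m₂, J±M) = (2,1,1,2,0,0)
P² = 1
sum k=1..1:
  [1] −1/2 = -1/2
S = -1/2
C² = P²·S² = 1/4 ; C = -0.500000

−√(1/4) = -0.500000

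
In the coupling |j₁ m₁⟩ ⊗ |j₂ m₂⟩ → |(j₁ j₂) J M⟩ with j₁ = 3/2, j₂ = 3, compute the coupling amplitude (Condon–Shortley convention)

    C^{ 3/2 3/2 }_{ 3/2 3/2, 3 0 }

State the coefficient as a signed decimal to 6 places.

+0.169031

j₁+j₂−J=3  J+j₁−j₂=0  J−j₁+j₂=3  j₁+j₂+J+1=7
(j₁±m₁, j₂±m₂, J±M) = (3,0,3,3,3,0)
P² = 1296/35
sum k=0..0:
  [0] +1/36 = 1/36
S = 1/36
C² = P²·S² = 1/35 ; C = +0.169031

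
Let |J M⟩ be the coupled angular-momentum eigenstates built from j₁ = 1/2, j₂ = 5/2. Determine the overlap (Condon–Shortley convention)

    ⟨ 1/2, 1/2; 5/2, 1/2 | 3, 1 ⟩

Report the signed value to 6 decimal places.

√[7·0!1!5!/7! · 1!0!3!2!4!2!] = √(96)
  +(−1)^0/∏(0,0,0,3,1,2)! = 1/12  (running 1/12)
⟨..|..⟩ = √(96)·(1/12) = +0.816497

+0.816497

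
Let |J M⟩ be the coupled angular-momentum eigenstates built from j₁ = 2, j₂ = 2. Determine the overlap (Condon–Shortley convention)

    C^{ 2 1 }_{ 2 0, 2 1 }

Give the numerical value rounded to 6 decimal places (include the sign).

j₁+j₂−J=2  J+j₁−j₂=2  J−j₁+j₂=2  j₁+j₂+J+1=7
(j₁±m₁, j₂±m₂, J±M) = (2,2,3,1,3,1)
P² = 8/7
sum k=1..2:
  [1] −1/2 = -1/2
  [2] +1/4 = 1/4
S = -1/4
C² = P²·S² = 1/14 ; C = -0.267261

-0.267261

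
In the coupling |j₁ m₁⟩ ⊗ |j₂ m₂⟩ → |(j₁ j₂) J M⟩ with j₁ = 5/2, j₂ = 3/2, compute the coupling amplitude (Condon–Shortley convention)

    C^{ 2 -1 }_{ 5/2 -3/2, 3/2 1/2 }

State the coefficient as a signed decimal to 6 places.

j₁+j₂−J=2  J+j₁−j₂=3  J−j₁+j₂=1  j₁+j₂+J+1=7
(j₁±m₁, j₂±m₂, J±M) = (1,4,2,1,1,3)
P² = 24/7
sum k=1..2:
  [1] −1/6 = -1/6
  [2] +1/4 = 1/4
S = 1/12
C² = P²·S² = 1/42 ; C = +0.154303

+0.154303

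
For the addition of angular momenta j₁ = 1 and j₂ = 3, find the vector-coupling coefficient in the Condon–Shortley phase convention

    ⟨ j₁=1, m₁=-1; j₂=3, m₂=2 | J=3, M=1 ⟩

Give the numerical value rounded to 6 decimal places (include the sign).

√[7·1!1!5!/8! · 0!2!5!1!4!2!] = √(240)
  +(−1)^1/∏(1,0,1,4,0,1)! = -1/24  (running -1/24)
⟨..|..⟩ = √(240)·(-1/24) = -0.645497

-0.645497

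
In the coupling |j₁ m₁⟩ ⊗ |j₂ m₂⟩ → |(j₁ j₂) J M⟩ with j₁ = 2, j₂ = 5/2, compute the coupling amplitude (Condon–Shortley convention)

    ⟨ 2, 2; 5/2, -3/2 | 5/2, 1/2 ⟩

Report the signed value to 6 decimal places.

triangle: 2!·2!·3!/8! = 24/40320
(j±m)!: 4!·0!·1!·4!·3!·2! = 6912
prefactor² = (2J+1)·Δ·N² = 864/35
  k=0: +1/(0!·2!·0!·1!·2!·2!) = 1/8
Σ = 1/8  ⇒  CG² = 864/35·1/8² = 27/70
CG = +√(27/70) = +0.621059

+√(27/70) ≈ +0.621059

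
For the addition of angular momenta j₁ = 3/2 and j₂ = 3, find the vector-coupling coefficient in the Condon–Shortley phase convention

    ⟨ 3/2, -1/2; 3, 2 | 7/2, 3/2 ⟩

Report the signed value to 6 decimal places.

triangle: 1!×2!×5!/9! = 240/362880
(j±m)!: 1!×2!×5!×1!×5!×2! = 57600
prefactor² = (2J+1)×Δ×N² = 6400/21
  k=0: +1/(0!×1!×2!×5!×0!×0!) = 1/240
  k=1: −1/(1!×0!×1!×4!×1!×1!) = -1/24
Σ = -3/80  ⇒  CG² = 6400/21×(-3/80)² = 3/7
CG = −√(3/7) = -0.654654

-0.654654  (= −√(3/7))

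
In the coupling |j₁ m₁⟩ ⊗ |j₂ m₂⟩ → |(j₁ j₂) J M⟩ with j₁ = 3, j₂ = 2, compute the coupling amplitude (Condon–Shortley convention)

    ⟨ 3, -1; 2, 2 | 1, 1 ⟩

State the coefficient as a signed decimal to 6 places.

+0.169031  (= +√(1/35))

triangle: 4!*2!*0!/7! = 48/5040
(j±m)!: 2!*4!*4!*0!*2!*0! = 2304
prefactor² = (2J+1)*Δ*N² = 2304/35
  k=4: +1/(4!*0!*0!*0!*2!*0!) = 1/48
Σ = 1/48  ⇒  CG² = 2304/35*1/48² = 1/35
CG = +√(1/35) = +0.169031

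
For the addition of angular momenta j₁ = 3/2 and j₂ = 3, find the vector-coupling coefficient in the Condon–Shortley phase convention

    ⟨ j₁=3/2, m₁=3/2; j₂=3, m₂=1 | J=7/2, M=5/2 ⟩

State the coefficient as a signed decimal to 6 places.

+√(10/21) ≈ +0.690066

√[8·1!2!5!/9! · 3!0!4!2!6!1!] = √(7680/7)
  +(−1)^0/∏(0,1,0,4,2,1)! = 1/48  (running 1/48)
⟨..|..⟩ = √(7680/7)·(1/48) = +0.690066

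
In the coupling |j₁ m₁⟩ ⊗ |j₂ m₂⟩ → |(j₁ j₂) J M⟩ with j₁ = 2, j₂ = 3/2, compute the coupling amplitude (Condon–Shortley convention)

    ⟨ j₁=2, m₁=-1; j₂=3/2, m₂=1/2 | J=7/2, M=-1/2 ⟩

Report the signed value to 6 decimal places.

+√(12/35) = +0.585540

triangle: 0!*4!*3!/8! = 144/40320
(j±m)!: 1!*3!*2!*1!*3!*4! = 1728
prefactor² = (2J+1)*Δ*N² = 1728/35
  k=0: +1/(0!*0!*3!*2!*1!*1!) = 1/12
Σ = 1/12  ⇒  CG² = 1728/35*1/12² = 12/35
CG = +√(12/35) = +0.585540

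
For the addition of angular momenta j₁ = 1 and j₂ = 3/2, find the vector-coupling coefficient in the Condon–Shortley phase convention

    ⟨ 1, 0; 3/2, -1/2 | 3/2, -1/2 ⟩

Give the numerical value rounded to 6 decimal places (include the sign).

√[4·1!1!2!/5! · 1!1!1!2!1!2!] = √(4/15)
  +(−1)^0/∏(0,1,1,1,0,1)! = 1  (running 1)
  +(−1)^1/∏(1,0,0,0,1,2)! = -1/2  (running 1/2)
⟨..|..⟩ = √(4/15)·(1/2) = +0.258199

+0.258199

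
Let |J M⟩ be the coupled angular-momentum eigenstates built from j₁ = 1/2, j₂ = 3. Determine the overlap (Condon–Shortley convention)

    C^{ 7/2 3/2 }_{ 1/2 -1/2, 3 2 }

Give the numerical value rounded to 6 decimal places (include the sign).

+√(2/7) = +0.534522

triangle: 0!·1!·6!/8! = 720/40320
(j±m)!: 0!·1!·5!·1!·5!·2! = 28800
prefactor² = (2J+1)·Δ·N² = 28800/7
  k=0: +1/(0!·0!·1!·5!·0!·1!) = 1/120
Σ = 1/120  ⇒  CG² = 28800/7·1/120² = 2/7
CG = +√(2/7) = +0.534522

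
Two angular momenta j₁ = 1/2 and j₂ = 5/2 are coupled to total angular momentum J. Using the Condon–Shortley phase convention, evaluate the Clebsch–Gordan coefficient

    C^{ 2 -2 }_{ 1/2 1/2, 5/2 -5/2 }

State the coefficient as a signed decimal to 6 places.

triangle: 1!*0!*4!/6! = 24/720
(j±m)!: 1!*0!*0!*5!*0!*4! = 2880
prefactor² = (2J+1)*Δ*N² = 480
  k=0: +1/(0!*1!*0!*0!*0!*4!) = 1/24
Σ = 1/24  ⇒  CG² = 480*1/24² = 5/6
CG = +√(5/6) = +0.912871

+0.912871  (= +√(5/6))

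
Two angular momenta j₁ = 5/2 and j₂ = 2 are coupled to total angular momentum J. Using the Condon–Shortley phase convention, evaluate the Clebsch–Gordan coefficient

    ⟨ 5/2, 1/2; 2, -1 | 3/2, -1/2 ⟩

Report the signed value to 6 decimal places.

−√(5/21) = -0.487950

√[4·3!2!1!/7! · 3!2!1!3!1!2!] = √(48/35)
  +(−1)^0/∏(0,3,2,1,0,0)! = 1/12  (running 1/12)
  +(−1)^1/∏(1,2,1,0,1,1)! = -1/2  (running -5/12)
⟨..|..⟩ = √(48/35)·(-5/12) = -0.487950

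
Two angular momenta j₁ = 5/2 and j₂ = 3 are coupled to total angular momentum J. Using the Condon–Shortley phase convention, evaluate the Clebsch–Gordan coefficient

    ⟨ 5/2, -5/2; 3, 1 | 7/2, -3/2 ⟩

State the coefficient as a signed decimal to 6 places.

√[8·2!3!4!/10! · 0!5!4!2!2!5!] = √(6144/7)
  +(−1)^2/∏(2,0,3,2,0,2)! = 1/48  (running 1/48)
⟨..|..⟩ = √(6144/7)·(1/48) = +0.617213

+√(8/21) ≈ +0.617213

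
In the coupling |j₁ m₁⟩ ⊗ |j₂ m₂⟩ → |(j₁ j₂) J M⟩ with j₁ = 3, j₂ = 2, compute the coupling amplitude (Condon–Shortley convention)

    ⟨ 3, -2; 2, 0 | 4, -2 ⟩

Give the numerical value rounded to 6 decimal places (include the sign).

-0.585540

j₁+j₂−J=1  J+j₁−j₂=5  J−j₁+j₂=3  j₁+j₂+J+1=10
(j₁±m₁, j₂±m₂, J±M) = (1,5,2,2,2,6)
P² = 8640/7
sum k=0..1:
  [0] +1/240 = 1/240
  [1] −1/48 = -1/48
S = -1/60
C² = P²·S² = 12/35 ; C = -0.585540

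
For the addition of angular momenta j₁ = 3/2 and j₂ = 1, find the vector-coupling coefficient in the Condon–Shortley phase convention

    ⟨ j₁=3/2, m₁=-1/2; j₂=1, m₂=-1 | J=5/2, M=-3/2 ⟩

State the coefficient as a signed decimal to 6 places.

√[6·0!3!2!/6! · 1!2!0!2!1!4!] = √(48/5)
  +(−1)^0/∏(0,0,2,0,1,2)! = 1/4  (running 1/4)
⟨..|..⟩ = √(48/5)·(1/4) = +0.774597

+√(3/5) ≈ +0.774597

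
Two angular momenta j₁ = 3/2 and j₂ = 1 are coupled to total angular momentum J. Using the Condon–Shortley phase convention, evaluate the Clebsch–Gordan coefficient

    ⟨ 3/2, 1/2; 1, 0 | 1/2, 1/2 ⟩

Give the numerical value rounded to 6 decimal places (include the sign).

j₁+j₂−J=2  J+j₁−j₂=1  J−j₁+j₂=0  j₁+j₂+J+1=4
(j₁±m₁, j₂±m₂, J±M) = (2,1,1,1,1,0)
P² = 1/3
sum k=1..1:
  [1] −1/1 = -1
S = -1
C² = P²·S² = 1/3 ; C = -0.577350

−√(1/3) = -0.577350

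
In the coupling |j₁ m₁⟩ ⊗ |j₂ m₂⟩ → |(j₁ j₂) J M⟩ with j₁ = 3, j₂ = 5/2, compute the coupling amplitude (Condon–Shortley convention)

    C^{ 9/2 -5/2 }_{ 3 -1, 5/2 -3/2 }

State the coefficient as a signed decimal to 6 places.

+√(10/99) = +0.317821

√[10·1!5!4!/11! · 2!4!1!4!2!7!] = √(92160/11)
  +(−1)^0/∏(0,1,4,1,1,3)! = 1/144  (running 1/144)
  +(−1)^1/∏(1,0,3,0,2,4)! = -1/288  (running 1/288)
⟨..|..⟩ = √(92160/11)·(1/288) = +0.317821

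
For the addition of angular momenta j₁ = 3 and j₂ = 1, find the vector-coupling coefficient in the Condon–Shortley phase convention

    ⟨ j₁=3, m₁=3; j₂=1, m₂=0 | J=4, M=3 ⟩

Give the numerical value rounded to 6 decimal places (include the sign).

+0.500000  (= +√(1/4))

j₁+j₂−J=0  J+j₁−j₂=6  J−j₁+j₂=2  j₁+j₂+J+1=9
(j₁±m₁, j₂±m₂, J±M) = (6,0,1,1,7,1)
P² = 129600
sum k=0..0:
  [0] +1/720 = 1/720
S = 1/720
C² = P²·S² = 1/4 ; C = +0.500000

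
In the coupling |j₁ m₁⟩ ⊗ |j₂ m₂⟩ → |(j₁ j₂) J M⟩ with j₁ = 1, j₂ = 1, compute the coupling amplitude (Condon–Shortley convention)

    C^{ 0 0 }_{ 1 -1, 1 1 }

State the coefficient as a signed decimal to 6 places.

+√(1/3) = +0.577350

j₁+j₂−J=2  J+j₁−j₂=0  J−j₁+j₂=0  j₁+j₂+J+1=3
(j₁±m₁, j₂±m₂, J±M) = (0,2,2,0,0,0)
P² = 4/3
sum k=2..2:
  [2] +1/2 = 1/2
S = 1/2
C² = P²·S² = 1/3 ; C = +0.577350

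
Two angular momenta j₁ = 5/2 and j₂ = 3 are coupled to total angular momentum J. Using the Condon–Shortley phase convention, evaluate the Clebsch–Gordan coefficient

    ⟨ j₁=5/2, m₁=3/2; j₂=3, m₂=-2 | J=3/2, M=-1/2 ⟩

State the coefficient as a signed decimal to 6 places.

−√(1/21) = -0.218218

triangle: 4!*1!*2!/8! = 48/40320
(j±m)!: 4!*1!*1!*5!*1!*2! = 5760
prefactor² = (2J+1)*Δ*N² = 192/7
  k=0: +1/(0!*4!*1!*1!*0!*1!) = 1/24
  k=1: −1/(1!*3!*0!*0!*1!*2!) = -1/12
Σ = -1/24  ⇒  CG² = 192/7*(-1/24)² = 1/21
CG = −√(1/21) = -0.218218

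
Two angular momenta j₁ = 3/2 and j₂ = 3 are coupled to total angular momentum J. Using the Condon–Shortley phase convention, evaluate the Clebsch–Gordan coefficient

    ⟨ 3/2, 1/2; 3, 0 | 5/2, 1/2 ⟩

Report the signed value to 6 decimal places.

-0.414039  (= −√(6/35))

j₁+j₂−J=2  J+j₁−j₂=1  J−j₁+j₂=4  j₁+j₂+J+1=8
(j₁±m₁, j₂±m₂, J±M) = (2,1,3,3,3,2)
P² = 216/35
sum k=0..1:
  [0] +1/12 = 1/12
  [1] −1/4 = -1/4
S = -1/6
C² = P²·S² = 6/35 ; C = -0.414039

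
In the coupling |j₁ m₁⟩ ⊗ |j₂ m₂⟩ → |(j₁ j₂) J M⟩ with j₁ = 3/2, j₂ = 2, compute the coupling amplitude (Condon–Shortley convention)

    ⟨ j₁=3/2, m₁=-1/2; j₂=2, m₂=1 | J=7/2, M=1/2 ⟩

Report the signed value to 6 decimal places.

+0.585540

√[8·0!3!4!/8! · 1!2!3!1!4!3!] = √(1728/35)
  +(−1)^0/∏(0,0,2,3,1,1)! = 1/12  (running 1/12)
⟨..|..⟩ = √(1728/35)·(1/12) = +0.585540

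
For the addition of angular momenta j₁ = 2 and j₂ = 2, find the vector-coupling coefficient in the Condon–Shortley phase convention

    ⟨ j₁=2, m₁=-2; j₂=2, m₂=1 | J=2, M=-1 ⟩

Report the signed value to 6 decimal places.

+0.654654

j₁+j₂−J=2  J+j₁−j₂=2  J−j₁+j₂=2  j₁+j₂+J+1=7
(j₁±m₁, j₂±m₂, J±M) = (0,4,3,1,1,3)
P² = 48/7
sum k=2..2:
  [2] +1/4 = 1/4
S = 1/4
C² = P²·S² = 3/7 ; C = +0.654654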